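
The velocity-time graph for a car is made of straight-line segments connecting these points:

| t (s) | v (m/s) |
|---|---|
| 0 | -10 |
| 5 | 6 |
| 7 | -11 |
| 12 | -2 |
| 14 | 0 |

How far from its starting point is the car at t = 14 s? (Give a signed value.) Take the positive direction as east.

-49.5 m

Net displacement equals the area under the velocity-time graph (areas below the axis count negative).
0–5 s: ½(-10 + 6)(5) = -10 m
5–7 s: ½(6 + -11)(2) = -5 m
7–12 s: ½(-11 + -2)(5) = -32.5 m
12–14 s: ½(-2 + 0)(2) = -2 m
Net displacement = -49.5 m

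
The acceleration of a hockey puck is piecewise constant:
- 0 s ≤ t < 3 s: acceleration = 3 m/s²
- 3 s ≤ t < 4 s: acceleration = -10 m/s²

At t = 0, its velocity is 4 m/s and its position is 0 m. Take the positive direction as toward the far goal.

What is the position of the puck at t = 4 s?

33.5 m

On each constant-a segment, Δv = aΔt and Δx = v₀Δt + ½aΔt²; chain segment to segment.
0–3 s: v starts 4 m/s; Δx = 4·3 + ½·3·3² = 25.5 m; v ends 13 m/s.
3–4 s: v starts 13 m/s; Δx = 13·1 + ½·-10·1² = 8 m; v ends 3 m/s.
x(4) = 0 + Σ Δx = 33.5 m.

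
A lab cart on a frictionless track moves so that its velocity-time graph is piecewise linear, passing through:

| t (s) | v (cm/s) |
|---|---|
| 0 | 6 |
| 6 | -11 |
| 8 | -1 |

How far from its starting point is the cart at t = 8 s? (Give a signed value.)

-27 cm

Displacement is the signed area under the v-t curve.
0–6 s: ½(6 + -11)(6) = -15 cm
6–8 s: ½(-11 + -1)(2) = -12 cm
Net displacement = -27 cm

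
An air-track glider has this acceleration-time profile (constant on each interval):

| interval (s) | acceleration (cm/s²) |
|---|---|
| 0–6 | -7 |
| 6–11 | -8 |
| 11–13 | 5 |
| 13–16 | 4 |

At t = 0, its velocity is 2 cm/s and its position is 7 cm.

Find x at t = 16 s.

On each constant-a segment, Δv = aΔt and Δx = v₀Δt + ½aΔt²; chain segment to segment.
0–6 s: v starts 2 cm/s; Δx = 2·6 + ½·-7·6² = -114 cm; v ends -40 cm/s.
6–11 s: v starts -40 cm/s; Δx = -40·5 + ½·-8·5² = -300 cm; v ends -80 cm/s.
11–13 s: v starts -80 cm/s; Δx = -80·2 + ½·5·2² = -150 cm; v ends -70 cm/s.
13–16 s: v starts -70 cm/s; Δx = -70·3 + ½·4·3² = -192 cm; v ends -58 cm/s.
x(16) = 7 + Σ Δx = -749 cm.

-749 cm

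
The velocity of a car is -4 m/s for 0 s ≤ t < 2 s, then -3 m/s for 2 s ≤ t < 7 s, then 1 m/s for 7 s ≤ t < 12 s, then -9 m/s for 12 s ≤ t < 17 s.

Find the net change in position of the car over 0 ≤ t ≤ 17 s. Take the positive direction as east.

Displacement is the signed area under the v-t curve.
0–2 s: -4 × 2 = -8 m
2–7 s: -3 × 5 = -15 m
7–12 s: 1 × 5 = 5 m
12–17 s: -9 × 5 = -45 m
Net displacement = -63 m

-63 m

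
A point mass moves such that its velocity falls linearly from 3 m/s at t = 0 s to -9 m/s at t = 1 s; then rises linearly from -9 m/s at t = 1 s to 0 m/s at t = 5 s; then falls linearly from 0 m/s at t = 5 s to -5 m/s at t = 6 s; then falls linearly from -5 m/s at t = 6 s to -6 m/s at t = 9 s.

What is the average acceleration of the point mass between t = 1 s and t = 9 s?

0.375 m/s²

Average acceleration = Δv/Δt = (-6 − -9)/(9 − 1) = 0.375 m/s².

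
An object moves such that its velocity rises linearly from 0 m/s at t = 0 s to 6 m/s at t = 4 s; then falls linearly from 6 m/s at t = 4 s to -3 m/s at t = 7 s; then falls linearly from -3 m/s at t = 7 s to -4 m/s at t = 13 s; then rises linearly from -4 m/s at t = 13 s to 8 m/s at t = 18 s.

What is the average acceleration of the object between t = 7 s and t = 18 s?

1 m/s²

Average acceleration = Δv/Δt = (8 − -3)/(18 − 7) = 1 m/s².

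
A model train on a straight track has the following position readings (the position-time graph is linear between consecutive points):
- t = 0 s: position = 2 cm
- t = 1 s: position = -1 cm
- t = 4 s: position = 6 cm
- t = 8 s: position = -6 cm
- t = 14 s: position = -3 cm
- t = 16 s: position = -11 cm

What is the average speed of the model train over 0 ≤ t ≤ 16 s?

2.0625 cm/s

Average speed = (total path length)/(elapsed time); on a piecewise-linear x-t graph the path length is Σ|Δx|.
0–1 s: |Δx| = |-1 − 2| = 3 cm
1–4 s: |Δx| = |6 − -1| = 7 cm
4–8 s: |Δx| = |-6 − 6| = 12 cm
8–14 s: |Δx| = |-3 − -6| = 3 cm
14–16 s: |Δx| = |-11 − -3| = 8 cm
Total path = 33 cm; average speed = 33/16 = 2.0625 cm/s.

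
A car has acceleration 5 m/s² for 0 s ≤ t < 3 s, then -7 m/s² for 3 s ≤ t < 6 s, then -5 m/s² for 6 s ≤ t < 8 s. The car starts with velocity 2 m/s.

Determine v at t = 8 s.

-14 m/s

Δv equals the area under the a-t graph; then v = v₀ + Δv.
0–3 s: 5 × 3 = 15 m/s
3–6 s: -7 × 3 = -21 m/s
6–8 s: -5 × 2 = -10 m/s
Δv = -16 m/s, so v(8) = 2 + (-16) = -14 m/s.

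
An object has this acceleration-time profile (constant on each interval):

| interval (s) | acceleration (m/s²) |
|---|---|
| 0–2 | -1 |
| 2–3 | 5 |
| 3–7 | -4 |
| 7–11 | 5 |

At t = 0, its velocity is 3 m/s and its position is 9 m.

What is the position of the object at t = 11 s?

8.5 m

On each constant-a segment, Δv = aΔt and Δx = v₀Δt + ½aΔt²; chain segment to segment.
0–2 s: v starts 3 m/s; Δx = 3·2 + ½·-1·2² = 4 m; v ends 1 m/s.
2–3 s: v starts 1 m/s; Δx = 1·1 + ½·5·1² = 3.5 m; v ends 6 m/s.
3–7 s: v starts 6 m/s; Δx = 6·4 + ½·-4·4² = -8 m; v ends -10 m/s.
7–11 s: v starts -10 m/s; Δx = -10·4 + ½·5·4² = 0 m; v ends 10 m/s.
x(11) = 9 + Σ Δx = 8.5 m.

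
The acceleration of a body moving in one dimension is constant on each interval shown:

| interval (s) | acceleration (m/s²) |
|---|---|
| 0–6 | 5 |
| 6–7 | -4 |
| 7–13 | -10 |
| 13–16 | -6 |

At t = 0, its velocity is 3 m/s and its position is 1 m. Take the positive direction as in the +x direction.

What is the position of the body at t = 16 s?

On each constant-a segment, Δv = aΔt and Δx = v₀Δt + ½aΔt²; chain segment to segment.
0–6 s: v starts 3 m/s; Δx = 3·6 + ½·5·6² = 108 m; v ends 33 m/s.
6–7 s: v starts 33 m/s; Δx = 33·1 + ½·-4·1² = 31 m; v ends 29 m/s.
7–13 s: v starts 29 m/s; Δx = 29·6 + ½·-10·6² = -6 m; v ends -31 m/s.
13–16 s: v starts -31 m/s; Δx = -31·3 + ½·-6·3² = -120 m; v ends -49 m/s.
x(16) = 1 + Σ Δx = 14 m.

14 m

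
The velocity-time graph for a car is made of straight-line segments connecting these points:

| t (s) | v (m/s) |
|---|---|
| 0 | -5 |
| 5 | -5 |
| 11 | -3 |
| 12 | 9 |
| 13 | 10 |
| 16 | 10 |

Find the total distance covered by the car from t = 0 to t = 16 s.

92.25 m

Total distance travelled is ∫|v| dt — sum the magnitudes of each area piece.
0–5 s: |-5| × 5 = 25 m
5–11 s: |½(-5 + -3)(6)| = 24 m
11–12 s: v = 0 at t = 11.25 s; triangle areas 0.375 + 3.375 = 3.75 m
12–13 s: |½(9 + 10)(1)| = 9.5 m
13–16 s: |10| × 3 = 30 m
Total distance = 92.25 m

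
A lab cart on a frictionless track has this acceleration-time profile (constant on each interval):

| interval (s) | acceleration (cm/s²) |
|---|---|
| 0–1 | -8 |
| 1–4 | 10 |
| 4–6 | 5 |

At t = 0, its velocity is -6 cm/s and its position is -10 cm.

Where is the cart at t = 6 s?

25 cm

On each constant-a segment, Δv = aΔt and Δx = v₀Δt + ½aΔt²; chain segment to segment.
0–1 s: v starts -6 cm/s; Δx = -6·1 + ½·-8·1² = -10 cm; v ends -14 cm/s.
1–4 s: v starts -14 cm/s; Δx = -14·3 + ½·10·3² = 3 cm; v ends 16 cm/s.
4–6 s: v starts 16 cm/s; Δx = 16·2 + ½·5·2² = 42 cm; v ends 26 cm/s.
x(6) = -10 + Σ Δx = 25 cm.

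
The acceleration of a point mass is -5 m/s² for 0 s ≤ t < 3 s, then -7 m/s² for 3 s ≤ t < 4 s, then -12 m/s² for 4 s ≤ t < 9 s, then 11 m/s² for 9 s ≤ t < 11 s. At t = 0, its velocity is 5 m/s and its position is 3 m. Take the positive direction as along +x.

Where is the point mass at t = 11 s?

-385 m

On each constant-a segment, Δv = aΔt and Δx = v₀Δt + ½aΔt²; chain segment to segment.
0–3 s: v starts 5 m/s; Δx = 5·3 + ½·-5·3² = -7.5 m; v ends -10 m/s.
3–4 s: v starts -10 m/s; Δx = -10·1 + ½·-7·1² = -13.5 m; v ends -17 m/s.
4–9 s: v starts -17 m/s; Δx = -17·5 + ½·-12·5² = -235 m; v ends -77 m/s.
9–11 s: v starts -77 m/s; Δx = -77·2 + ½·11·2² = -132 m; v ends -55 m/s.
x(11) = 3 + Σ Δx = -385 m.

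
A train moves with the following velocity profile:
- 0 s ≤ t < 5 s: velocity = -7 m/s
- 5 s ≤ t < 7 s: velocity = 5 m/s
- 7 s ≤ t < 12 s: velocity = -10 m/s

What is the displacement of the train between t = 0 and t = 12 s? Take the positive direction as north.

Net displacement equals the area under the velocity-time graph (areas below the axis count negative).
0–5 s: -7 × 5 = -35 m
5–7 s: 5 × 2 = 10 m
7–12 s: -10 × 5 = -50 m
Net displacement = -75 m

-75 m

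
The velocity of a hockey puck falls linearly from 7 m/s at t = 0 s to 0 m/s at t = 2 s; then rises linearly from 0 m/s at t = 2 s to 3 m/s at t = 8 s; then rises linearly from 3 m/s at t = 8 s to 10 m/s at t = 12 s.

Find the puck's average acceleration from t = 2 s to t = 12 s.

Average acceleration = Δv/Δt = (10 − 0)/(12 − 2) = 1 m/s².

1 m/s²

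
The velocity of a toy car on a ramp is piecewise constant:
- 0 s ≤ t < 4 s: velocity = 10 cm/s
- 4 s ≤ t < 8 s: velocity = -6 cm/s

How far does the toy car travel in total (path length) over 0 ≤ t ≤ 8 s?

Distance (not displacement) is the total path length: add the absolute areas under v-t.
0–4 s: |10| × 4 = 40 cm
4–8 s: |-6| × 4 = 24 cm
Total distance = 64 cm

64 cm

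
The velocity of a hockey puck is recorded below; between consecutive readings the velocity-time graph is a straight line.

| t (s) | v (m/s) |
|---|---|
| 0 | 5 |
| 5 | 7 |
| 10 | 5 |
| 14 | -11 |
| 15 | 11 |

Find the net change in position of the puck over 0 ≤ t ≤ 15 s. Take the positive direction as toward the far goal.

Net displacement equals the area under the velocity-time graph (areas below the axis count negative).
0–5 s: ½(5 + 7)(5) = 30 m
5–10 s: ½(7 + 5)(5) = 30 m
10–14 s: ½(5 + -11)(4) = -12 m
14–15 s: ½(-11 + 11)(1) = 0 m
Net displacement = 48 m

48 m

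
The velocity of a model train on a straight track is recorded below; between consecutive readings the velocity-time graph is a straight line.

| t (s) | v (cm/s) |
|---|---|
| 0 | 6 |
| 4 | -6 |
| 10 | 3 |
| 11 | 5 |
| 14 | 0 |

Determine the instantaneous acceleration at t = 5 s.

1.5 cm/s²

Acceleration is the slope of the v-t graph on 4–10 s: (3 − -6)/(10 − 4) = 1.5 cm/s².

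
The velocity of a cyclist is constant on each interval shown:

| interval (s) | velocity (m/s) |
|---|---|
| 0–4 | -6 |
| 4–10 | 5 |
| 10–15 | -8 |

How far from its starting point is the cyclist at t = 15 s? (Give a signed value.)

Displacement is the signed area under the v-t curve.
0–4 s: -6 × 4 = -24 m
4–10 s: 5 × 6 = 30 m
10–15 s: -8 × 5 = -40 m
Net displacement = -34 m

-34 m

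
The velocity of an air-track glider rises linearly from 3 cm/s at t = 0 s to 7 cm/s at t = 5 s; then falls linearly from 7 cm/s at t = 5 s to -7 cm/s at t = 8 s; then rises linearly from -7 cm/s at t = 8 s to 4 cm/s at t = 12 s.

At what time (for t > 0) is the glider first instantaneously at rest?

t = 6.5 s

v changes sign on 5–8 s (from 7 to -7); the graph is linear there, so v = 0 at t = 5 + (-7)·(8 − 5)/(-7 − 7) = 6.5 s.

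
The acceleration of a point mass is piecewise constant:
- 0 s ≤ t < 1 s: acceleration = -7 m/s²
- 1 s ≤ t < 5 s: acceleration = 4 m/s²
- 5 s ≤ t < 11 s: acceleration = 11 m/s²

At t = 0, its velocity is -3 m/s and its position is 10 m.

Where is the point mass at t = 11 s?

229.5 m

On each constant-a segment, Δv = aΔt and Δx = v₀Δt + ½aΔt²; chain segment to segment.
0–1 s: v starts -3 m/s; Δx = -3·1 + ½·-7·1² = -6.5 m; v ends -10 m/s.
1–5 s: v starts -10 m/s; Δx = -10·4 + ½·4·4² = -8 m; v ends 6 m/s.
5–11 s: v starts 6 m/s; Δx = 6·6 + ½·11·6² = 234 m; v ends 72 m/s.
x(11) = 10 + Σ Δx = 229.5 m.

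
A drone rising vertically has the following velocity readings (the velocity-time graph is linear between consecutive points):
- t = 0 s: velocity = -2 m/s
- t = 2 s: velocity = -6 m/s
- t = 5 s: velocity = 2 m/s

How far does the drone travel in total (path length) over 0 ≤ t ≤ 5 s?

Total distance travelled is ∫|v| dt — sum the magnitudes of each area piece.
0–2 s: |½(-2 + -6)(2)| = 8 m
2–5 s: v = 0 at t = 4.25 s; triangle areas 6.75 + 0.75 = 7.5 m
Total distance = 15.5 m

15.5 m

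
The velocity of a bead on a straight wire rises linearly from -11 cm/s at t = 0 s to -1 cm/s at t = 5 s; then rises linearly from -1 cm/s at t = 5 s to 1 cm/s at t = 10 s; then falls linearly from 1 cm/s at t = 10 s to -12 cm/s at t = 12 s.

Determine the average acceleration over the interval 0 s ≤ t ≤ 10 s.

1.2 cm/s²

Average acceleration = Δv/Δt = (1 − -11)/(10 − 0) = 1.2 cm/s².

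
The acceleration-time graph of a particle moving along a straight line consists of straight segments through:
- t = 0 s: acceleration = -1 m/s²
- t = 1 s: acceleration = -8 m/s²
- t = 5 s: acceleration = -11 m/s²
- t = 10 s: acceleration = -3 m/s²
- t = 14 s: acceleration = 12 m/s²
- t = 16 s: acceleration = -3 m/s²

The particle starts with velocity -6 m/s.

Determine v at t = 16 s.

-56.5 m/s

Δv equals the area under the a-t graph; then v = v₀ + Δv.
0–1 s: ½(-1 + -8)(1) = -4.5 m/s
1–5 s: ½(-8 + -11)(4) = -38 m/s
5–10 s: ½(-11 + -3)(5) = -35 m/s
10–14 s: ½(-3 + 12)(4) = 18 m/s
14–16 s: ½(12 + -3)(2) = 9 m/s
Δv = -50.5 m/s, so v(16) = -6 + (-50.5) = -56.5 m/s.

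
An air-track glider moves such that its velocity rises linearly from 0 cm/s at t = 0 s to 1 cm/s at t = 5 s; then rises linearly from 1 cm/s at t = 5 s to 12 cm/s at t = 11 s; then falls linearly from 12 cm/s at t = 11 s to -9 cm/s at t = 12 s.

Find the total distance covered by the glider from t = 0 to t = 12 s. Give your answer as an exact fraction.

Distance (not displacement) is the total path length: add the absolute areas under v-t.
0–5 s: |½(0 + 1)(5)| = 2.5 cm
5–11 s: |½(1 + 12)(6)| = 39 cm
11–12 s: v = 0 at t = 81/7 s; triangle areas 24/7 + 27/14 = 75/14 cm
Total distance = 328/7 cm

328/7 cm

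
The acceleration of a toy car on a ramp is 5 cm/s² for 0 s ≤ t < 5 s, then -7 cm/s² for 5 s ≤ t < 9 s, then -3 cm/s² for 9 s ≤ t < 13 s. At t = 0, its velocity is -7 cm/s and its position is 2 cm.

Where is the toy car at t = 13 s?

-18.5 cm

On each constant-a segment, Δv = aΔt and Δx = v₀Δt + ½aΔt²; chain segment to segment.
0–5 s: v starts -7 cm/s; Δx = -7·5 + ½·5·5² = 27.5 cm; v ends 18 cm/s.
5–9 s: v starts 18 cm/s; Δx = 18·4 + ½·-7·4² = 16 cm; v ends -10 cm/s.
9–13 s: v starts -10 cm/s; Δx = -10·4 + ½·-3·4² = -64 cm; v ends -22 cm/s.
x(13) = 2 + Σ Δx = -18.5 cm.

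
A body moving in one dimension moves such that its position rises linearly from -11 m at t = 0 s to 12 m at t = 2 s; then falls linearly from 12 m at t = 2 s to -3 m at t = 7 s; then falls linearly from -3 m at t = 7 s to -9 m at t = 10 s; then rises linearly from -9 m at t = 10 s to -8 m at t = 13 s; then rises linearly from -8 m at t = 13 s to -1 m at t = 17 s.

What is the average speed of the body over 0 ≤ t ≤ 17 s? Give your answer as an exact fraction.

52/17 m/s

Average speed = (total path length)/(elapsed time); on a piecewise-linear x-t graph the path length is Σ|Δx|.
0–2 s: |Δx| = |12 − -11| = 23 m
2–7 s: |Δx| = |-3 − 12| = 15 m
7–10 s: |Δx| = |-9 − -3| = 6 m
10–13 s: |Δx| = |-8 − -9| = 1 m
13–17 s: |Δx| = |-1 − -8| = 7 m
Total path = 52 m; average speed = 52/17 = 52/17 m/s.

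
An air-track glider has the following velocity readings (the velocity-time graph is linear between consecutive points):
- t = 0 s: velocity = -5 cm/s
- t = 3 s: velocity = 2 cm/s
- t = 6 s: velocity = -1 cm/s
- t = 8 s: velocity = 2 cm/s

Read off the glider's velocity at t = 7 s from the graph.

0.5 cm/s

On 6–8 s the graph is linear from -1 to 2 cm/s: v(7) = -1 + (2 − -1)·(7 − 6)/(8 − 6) = 0.5 cm/s.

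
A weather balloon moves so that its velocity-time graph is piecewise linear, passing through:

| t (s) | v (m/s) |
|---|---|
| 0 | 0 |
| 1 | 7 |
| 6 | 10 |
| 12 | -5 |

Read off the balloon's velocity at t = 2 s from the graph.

7.6 m/s

On 1–6 s the graph is linear from 7 to 10 m/s: v(2) = 7 + (10 − 7)·(2 − 1)/(6 − 1) = 7.6 m/s.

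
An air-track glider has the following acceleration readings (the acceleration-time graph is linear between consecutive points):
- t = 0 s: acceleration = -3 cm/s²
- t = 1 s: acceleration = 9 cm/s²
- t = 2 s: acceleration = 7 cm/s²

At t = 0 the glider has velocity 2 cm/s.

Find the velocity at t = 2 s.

13 cm/s

Δv equals the area under the a-t graph; then v = v₀ + Δv.
0–1 s: ½(-3 + 9)(1) = 3 cm/s
1–2 s: ½(9 + 7)(1) = 8 cm/s
Δv = 11 cm/s, so v(2) = 2 + (11) = 13 cm/s.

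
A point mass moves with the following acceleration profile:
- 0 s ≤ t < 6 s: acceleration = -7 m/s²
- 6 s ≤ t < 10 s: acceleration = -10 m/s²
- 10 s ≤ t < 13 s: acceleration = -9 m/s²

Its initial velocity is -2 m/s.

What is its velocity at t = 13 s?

-111 m/s

Δv equals the area under the a-t graph; then v = v₀ + Δv.
0–6 s: -7 × 6 = -42 m/s
6–10 s: -10 × 4 = -40 m/s
10–13 s: -9 × 3 = -27 m/s
Δv = -109 m/s, so v(13) = -2 + (-109) = -111 m/s.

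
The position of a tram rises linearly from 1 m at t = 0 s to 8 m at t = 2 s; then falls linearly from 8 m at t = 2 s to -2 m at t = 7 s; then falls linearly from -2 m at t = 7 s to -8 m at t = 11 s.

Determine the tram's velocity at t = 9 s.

Velocity is the slope of the x-t graph on 7–11 s: (-8 − -2)/(11 − 7) = -1.5 m/s.

-1.5 m/s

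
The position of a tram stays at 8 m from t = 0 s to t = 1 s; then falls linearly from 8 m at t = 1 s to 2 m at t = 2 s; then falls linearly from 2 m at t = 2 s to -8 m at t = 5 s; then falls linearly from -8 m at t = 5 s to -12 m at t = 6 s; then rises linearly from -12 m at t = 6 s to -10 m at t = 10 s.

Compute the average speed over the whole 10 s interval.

2.2 m/s

Average speed = (total path length)/(elapsed time); on a piecewise-linear x-t graph the path length is Σ|Δx|.
0–1 s: |Δx| = |8 − 8| = 0 m
1–2 s: |Δx| = |2 − 8| = 6 m
2–5 s: |Δx| = |-8 − 2| = 10 m
5–6 s: |Δx| = |-12 − -8| = 4 m
6–10 s: |Δx| = |-10 − -12| = 2 m
Total path = 22 m; average speed = 22/10 = 2.2 m/s.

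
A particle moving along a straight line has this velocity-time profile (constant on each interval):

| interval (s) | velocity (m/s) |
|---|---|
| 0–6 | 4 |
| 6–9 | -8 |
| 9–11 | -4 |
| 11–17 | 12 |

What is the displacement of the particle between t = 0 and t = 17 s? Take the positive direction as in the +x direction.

64 m

Net displacement equals the area under the velocity-time graph (areas below the axis count negative).
0–6 s: 4 × 6 = 24 m
6–9 s: -8 × 3 = -24 m
9–11 s: -4 × 2 = -8 m
11–17 s: 12 × 6 = 72 m
Net displacement = 64 m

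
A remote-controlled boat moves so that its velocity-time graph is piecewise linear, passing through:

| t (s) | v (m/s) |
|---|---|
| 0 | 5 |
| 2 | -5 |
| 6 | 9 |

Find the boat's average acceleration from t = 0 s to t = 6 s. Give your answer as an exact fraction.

Average acceleration = Δv/Δt = (9 − 5)/(6 − 0) = 2/3 m/s².

2/3 m/s²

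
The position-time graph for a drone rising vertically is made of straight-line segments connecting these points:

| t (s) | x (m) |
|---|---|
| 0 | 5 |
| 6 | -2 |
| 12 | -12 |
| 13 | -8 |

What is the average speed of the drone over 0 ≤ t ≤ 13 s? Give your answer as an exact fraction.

21/13 m/s

Average speed = (total path length)/(elapsed time); on a piecewise-linear x-t graph the path length is Σ|Δx|.
0–6 s: |Δx| = |-2 − 5| = 7 m
6–12 s: |Δx| = |-12 − -2| = 10 m
12–13 s: |Δx| = |-8 − -12| = 4 m
Total path = 21 m; average speed = 21/13 = 21/13 m/s.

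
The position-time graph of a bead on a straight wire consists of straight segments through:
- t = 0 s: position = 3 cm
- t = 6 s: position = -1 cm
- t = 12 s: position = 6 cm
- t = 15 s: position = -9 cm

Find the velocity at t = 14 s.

-5 cm/s

Velocity is the slope of the x-t graph on 12–15 s: (-9 − 6)/(15 − 12) = -5 cm/s.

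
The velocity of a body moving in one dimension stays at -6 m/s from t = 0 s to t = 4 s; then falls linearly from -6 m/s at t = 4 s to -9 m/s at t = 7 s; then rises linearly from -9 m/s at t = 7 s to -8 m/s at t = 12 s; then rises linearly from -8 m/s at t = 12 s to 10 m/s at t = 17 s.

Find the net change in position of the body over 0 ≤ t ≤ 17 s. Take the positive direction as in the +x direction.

Net displacement equals the area under the velocity-time graph (areas below the axis count negative).
0–4 s: -6 × 4 = -24 m
4–7 s: ½(-6 + -9)(3) = -22.5 m
7–12 s: ½(-9 + -8)(5) = -42.5 m
12–17 s: ½(-8 + 10)(5) = 5 m
Net displacement = -84 m

-84 m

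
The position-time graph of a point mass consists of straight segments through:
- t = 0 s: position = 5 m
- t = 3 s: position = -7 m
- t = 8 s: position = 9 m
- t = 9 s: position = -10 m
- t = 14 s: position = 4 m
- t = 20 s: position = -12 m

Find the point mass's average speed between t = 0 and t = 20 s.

Average speed = (total path length)/(elapsed time); on a piecewise-linear x-t graph the path length is Σ|Δx|.
0–3 s: |Δx| = |-7 − 5| = 12 m
3–8 s: |Δx| = |9 − -7| = 16 m
8–9 s: |Δx| = |-10 − 9| = 19 m
9–14 s: |Δx| = |4 − -10| = 14 m
14–20 s: |Δx| = |-12 − 4| = 16 m
Total path = 77 m; average speed = 77/20 = 3.85 m/s.

3.85 m/s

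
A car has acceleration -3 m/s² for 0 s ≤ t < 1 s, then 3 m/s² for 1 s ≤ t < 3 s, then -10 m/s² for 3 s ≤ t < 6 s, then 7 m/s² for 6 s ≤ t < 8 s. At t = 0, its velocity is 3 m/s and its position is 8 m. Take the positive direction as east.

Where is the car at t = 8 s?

-45.5 m

On each constant-a segment, Δv = aΔt and Δx = v₀Δt + ½aΔt²; chain segment to segment.
0–1 s: v starts 3 m/s; Δx = 3·1 + ½·-3·1² = 1.5 m; v ends 0 m/s.
1–3 s: v starts 0 m/s; Δx = 0·2 + ½·3·2² = 6 m; v ends 6 m/s.
3–6 s: v starts 6 m/s; Δx = 6·3 + ½·-10·3² = -27 m; v ends -24 m/s.
6–8 s: v starts -24 m/s; Δx = -24·2 + ½·7·2² = -34 m; v ends -10 m/s.
x(8) = 8 + Σ Δx = -45.5 m.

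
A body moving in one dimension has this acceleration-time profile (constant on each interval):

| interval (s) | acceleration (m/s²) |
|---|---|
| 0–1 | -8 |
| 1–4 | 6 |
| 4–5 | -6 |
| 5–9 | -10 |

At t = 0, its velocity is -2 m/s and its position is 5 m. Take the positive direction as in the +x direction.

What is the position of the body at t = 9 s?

On each constant-a segment, Δv = aΔt and Δx = v₀Δt + ½aΔt²; chain segment to segment.
0–1 s: v starts -2 m/s; Δx = -2·1 + ½·-8·1² = -6 m; v ends -10 m/s.
1–4 s: v starts -10 m/s; Δx = -10·3 + ½·6·3² = -3 m; v ends 8 m/s.
4–5 s: v starts 8 m/s; Δx = 8·1 + ½·-6·1² = 5 m; v ends 2 m/s.
5–9 s: v starts 2 m/s; Δx = 2·4 + ½·-10·4² = -72 m; v ends -38 m/s.
x(9) = 5 + Σ Δx = -71 m.

-71 m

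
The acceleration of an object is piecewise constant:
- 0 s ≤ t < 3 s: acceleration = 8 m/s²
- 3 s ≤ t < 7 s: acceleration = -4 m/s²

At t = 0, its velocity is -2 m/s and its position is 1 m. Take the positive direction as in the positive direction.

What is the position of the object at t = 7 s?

On each constant-a segment, Δv = aΔt and Δx = v₀Δt + ½aΔt²; chain segment to segment.
0–3 s: v starts -2 m/s; Δx = -2·3 + ½·8·3² = 30 m; v ends 22 m/s.
3–7 s: v starts 22 m/s; Δx = 22·4 + ½·-4·4² = 56 m; v ends 6 m/s.
x(7) = 1 + Σ Δx = 87 m.

87 m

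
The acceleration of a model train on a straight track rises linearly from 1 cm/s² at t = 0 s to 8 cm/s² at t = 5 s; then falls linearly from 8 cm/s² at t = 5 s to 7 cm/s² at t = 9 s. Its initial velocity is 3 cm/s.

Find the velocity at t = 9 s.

55.5 cm/s

Δv equals the area under the a-t graph; then v = v₀ + Δv.
0–5 s: ½(1 + 8)(5) = 22.5 cm/s
5–9 s: ½(8 + 7)(4) = 30 cm/s
Δv = 52.5 cm/s, so v(9) = 3 + (52.5) = 55.5 cm/s.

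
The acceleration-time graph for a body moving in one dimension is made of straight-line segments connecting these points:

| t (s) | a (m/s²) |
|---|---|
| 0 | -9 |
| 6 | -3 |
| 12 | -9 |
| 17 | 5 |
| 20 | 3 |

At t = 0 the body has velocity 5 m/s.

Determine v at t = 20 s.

-65 m/s

Δv equals the area under the a-t graph; then v = v₀ + Δv.
0–6 s: ½(-9 + -3)(6) = -36 m/s
6–12 s: ½(-3 + -9)(6) = -36 m/s
12–17 s: ½(-9 + 5)(5) = -10 m/s
17–20 s: ½(5 + 3)(3) = 12 m/s
Δv = -70 m/s, so v(20) = 5 + (-70) = -65 m/s.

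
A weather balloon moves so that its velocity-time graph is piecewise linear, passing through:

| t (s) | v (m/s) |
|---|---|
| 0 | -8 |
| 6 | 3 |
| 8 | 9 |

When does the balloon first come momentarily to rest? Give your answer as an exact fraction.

t = 48/11 s

v changes sign on 0–6 s (from -8 to 3); the graph is linear there, so v = 0 at t = 0 + (8)·(6 − 0)/(3 − -8) = 48/11 s.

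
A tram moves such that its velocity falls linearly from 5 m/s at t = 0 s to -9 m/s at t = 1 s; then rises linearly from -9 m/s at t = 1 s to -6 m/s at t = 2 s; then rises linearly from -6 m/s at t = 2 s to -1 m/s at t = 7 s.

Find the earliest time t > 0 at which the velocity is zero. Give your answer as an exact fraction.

t = 5/14 s

v changes sign on 0–1 s (from 5 to -9); the graph is linear there, so v = 0 at t = 0 + (-5)·(1 − 0)/(-9 − 5) = 5/14 s.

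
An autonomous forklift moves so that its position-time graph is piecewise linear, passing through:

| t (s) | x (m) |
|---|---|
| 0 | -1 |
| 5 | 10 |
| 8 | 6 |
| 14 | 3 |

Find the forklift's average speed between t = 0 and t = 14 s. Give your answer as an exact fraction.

9/7 m/s

Average speed = (total path length)/(elapsed time); on a piecewise-linear x-t graph the path length is Σ|Δx|.
0–5 s: |Δx| = |10 − -1| = 11 m
5–8 s: |Δx| = |6 − 10| = 4 m
8–14 s: |Δx| = |3 − 6| = 3 m
Total path = 18 m; average speed = 18/14 = 9/7 m/s.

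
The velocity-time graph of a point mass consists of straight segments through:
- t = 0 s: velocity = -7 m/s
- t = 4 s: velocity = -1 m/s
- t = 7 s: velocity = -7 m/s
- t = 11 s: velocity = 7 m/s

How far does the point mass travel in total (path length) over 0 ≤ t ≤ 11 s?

Distance (not displacement) is the total path length: add the absolute areas under v-t.
0–4 s: |½(-7 + -1)(4)| = 16 m
4–7 s: |½(-1 + -7)(3)| = 12 m
7–11 s: v = 0 at t = 9 s; triangle areas 7 + 7 = 14 m
Total distance = 42 m

42 m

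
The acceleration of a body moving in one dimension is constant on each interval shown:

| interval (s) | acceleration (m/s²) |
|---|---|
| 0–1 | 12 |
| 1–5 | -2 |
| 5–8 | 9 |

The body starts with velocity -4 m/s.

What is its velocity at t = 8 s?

27 m/s

Δv equals the area under the a-t graph; then v = v₀ + Δv.
0–1 s: 12 × 1 = 12 m/s
1–5 s: -2 × 4 = -8 m/s
5–8 s: 9 × 3 = 27 m/s
Δv = 31 m/s, so v(8) = -4 + (31) = 27 m/s.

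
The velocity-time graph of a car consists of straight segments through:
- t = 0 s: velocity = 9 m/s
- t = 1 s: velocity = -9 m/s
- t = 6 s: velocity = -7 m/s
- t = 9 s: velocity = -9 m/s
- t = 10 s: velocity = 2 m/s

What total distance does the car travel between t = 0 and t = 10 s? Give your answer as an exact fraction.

796/11 m

Distance (not displacement) is the total path length: add the absolute areas under v-t.
0–1 s: v = 0 at t = 0.5 s; triangle areas 2.25 + 2.25 = 4.5 m
1–6 s: |½(-9 + -7)(5)| = 40 m
6–9 s: |½(-7 + -9)(3)| = 24 m
9–10 s: v = 0 at t = 108/11 s; triangle areas 81/22 + 2/11 = 85/22 m
Total distance = 796/11 m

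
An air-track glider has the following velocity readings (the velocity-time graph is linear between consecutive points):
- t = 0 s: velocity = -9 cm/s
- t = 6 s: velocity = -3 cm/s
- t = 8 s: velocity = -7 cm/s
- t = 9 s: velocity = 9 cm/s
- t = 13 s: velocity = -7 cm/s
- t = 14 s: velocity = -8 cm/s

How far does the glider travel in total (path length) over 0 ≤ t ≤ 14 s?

73.8125 cm

Distance (not displacement) is the total path length: add the absolute areas under v-t.
0–6 s: |½(-9 + -3)(6)| = 36 cm
6–8 s: |½(-3 + -7)(2)| = 10 cm
8–9 s: v = 0 at t = 8.4375 s; triangle areas 1.53125 + 2.53125 = 4.0625 cm
9–13 s: v = 0 at t = 11.25 s; triangle areas 10.125 + 6.125 = 16.25 cm
13–14 s: |½(-7 + -8)(1)| = 7.5 cm
Total distance = 73.8125 cm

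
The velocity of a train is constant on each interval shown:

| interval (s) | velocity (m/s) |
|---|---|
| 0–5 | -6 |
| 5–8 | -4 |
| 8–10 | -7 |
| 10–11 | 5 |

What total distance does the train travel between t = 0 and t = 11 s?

Distance (not displacement) is the total path length: add the absolute areas under v-t.
0–5 s: |-6| × 5 = 30 m
5–8 s: |-4| × 3 = 12 m
8–10 s: |-7| × 2 = 14 m
10–11 s: |5| × 1 = 5 m
Total distance = 61 m

61 m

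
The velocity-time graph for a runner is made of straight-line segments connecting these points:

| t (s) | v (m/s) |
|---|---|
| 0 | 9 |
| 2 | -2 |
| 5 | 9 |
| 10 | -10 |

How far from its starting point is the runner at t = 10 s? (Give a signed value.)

Net displacement equals the area under the velocity-time graph (areas below the axis count negative).
0–2 s: ½(9 + -2)(2) = 7 m
2–5 s: ½(-2 + 9)(3) = 10.5 m
5–10 s: ½(9 + -10)(5) = -2.5 m
Net displacement = 15 m

15 m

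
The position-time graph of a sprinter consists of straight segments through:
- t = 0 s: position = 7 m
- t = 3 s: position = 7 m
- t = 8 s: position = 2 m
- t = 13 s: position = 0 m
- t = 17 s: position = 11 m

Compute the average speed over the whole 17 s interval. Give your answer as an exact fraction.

Average speed = (total path length)/(elapsed time); on a piecewise-linear x-t graph the path length is Σ|Δx|.
0–3 s: |Δx| = |7 − 7| = 0 m
3–8 s: |Δx| = |2 − 7| = 5 m
8–13 s: |Δx| = |0 − 2| = 2 m
13–17 s: |Δx| = |11 − 0| = 11 m
Total path = 18 m; average speed = 18/17 = 18/17 m/s.

18/17 m/s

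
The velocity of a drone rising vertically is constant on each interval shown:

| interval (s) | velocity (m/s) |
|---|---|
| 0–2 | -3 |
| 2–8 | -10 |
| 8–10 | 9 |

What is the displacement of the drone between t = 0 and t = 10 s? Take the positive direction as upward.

-48 m

Net displacement equals the area under the velocity-time graph (areas below the axis count negative).
0–2 s: -3 × 2 = -6 m
2–8 s: -10 × 6 = -60 m
8–10 s: 9 × 2 = 18 m
Net displacement = -48 m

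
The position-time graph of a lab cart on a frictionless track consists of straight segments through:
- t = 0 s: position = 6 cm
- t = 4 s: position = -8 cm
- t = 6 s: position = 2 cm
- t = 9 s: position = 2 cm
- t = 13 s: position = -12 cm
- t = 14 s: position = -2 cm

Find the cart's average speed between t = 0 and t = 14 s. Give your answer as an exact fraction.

Average speed = (total path length)/(elapsed time); on a piecewise-linear x-t graph the path length is Σ|Δx|.
0–4 s: |Δx| = |-8 − 6| = 14 cm
4–6 s: |Δx| = |2 − -8| = 10 cm
6–9 s: |Δx| = |2 − 2| = 0 cm
9–13 s: |Δx| = |-12 − 2| = 14 cm
13–14 s: |Δx| = |-2 − -12| = 10 cm
Total path = 48 cm; average speed = 48/14 = 24/7 cm/s.

24/7 cm/s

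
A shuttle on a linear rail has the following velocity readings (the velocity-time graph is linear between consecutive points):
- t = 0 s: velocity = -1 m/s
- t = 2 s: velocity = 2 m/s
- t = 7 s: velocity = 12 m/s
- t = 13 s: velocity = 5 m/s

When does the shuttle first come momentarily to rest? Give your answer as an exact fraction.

t = 2/3 s

v changes sign on 0–2 s (from -1 to 2); the graph is linear there, so v = 0 at t = 0 + (1)·(2 − 0)/(2 − -1) = 2/3 s.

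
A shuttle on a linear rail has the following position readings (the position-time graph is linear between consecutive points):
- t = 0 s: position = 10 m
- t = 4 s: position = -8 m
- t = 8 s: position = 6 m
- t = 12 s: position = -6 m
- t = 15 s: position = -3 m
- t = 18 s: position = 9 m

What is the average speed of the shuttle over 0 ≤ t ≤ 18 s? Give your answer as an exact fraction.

59/18 m/s

Average speed = (total path length)/(elapsed time); on a piecewise-linear x-t graph the path length is Σ|Δx|.
0–4 s: |Δx| = |-8 − 10| = 18 m
4–8 s: |Δx| = |6 − -8| = 14 m
8–12 s: |Δx| = |-6 − 6| = 12 m
12–15 s: |Δx| = |-3 − -6| = 3 m
15–18 s: |Δx| = |9 − -3| = 12 m
Total path = 59 m; average speed = 59/18 = 59/18 m/s.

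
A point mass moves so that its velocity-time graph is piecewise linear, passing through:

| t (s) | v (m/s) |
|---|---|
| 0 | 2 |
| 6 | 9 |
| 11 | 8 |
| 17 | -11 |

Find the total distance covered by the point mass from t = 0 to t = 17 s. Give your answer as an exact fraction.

Distance (not displacement) is the total path length: add the absolute areas under v-t.
0–6 s: |½(2 + 9)(6)| = 33 m
6–11 s: |½(9 + 8)(5)| = 42.5 m
11–17 s: v = 0 at t = 257/19 s; triangle areas 192/19 + 363/19 = 555/19 m
Total distance = 3979/38 m

3979/38 m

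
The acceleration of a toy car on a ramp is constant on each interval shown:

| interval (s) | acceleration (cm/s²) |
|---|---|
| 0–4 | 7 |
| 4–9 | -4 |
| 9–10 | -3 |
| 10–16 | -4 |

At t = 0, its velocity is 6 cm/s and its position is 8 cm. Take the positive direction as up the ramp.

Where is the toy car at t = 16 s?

214.5 cm

On each constant-a segment, Δv = aΔt and Δx = v₀Δt + ½aΔt²; chain segment to segment.
0–4 s: v starts 6 cm/s; Δx = 6·4 + ½·7·4² = 80 cm; v ends 34 cm/s.
4–9 s: v starts 34 cm/s; Δx = 34·5 + ½·-4·5² = 120 cm; v ends 14 cm/s.
9–10 s: v starts 14 cm/s; Δx = 14·1 + ½·-3·1² = 12.5 cm; v ends 11 cm/s.
10–16 s: v starts 11 cm/s; Δx = 11·6 + ½·-4·6² = -6 cm; v ends -13 cm/s.
x(16) = 8 + Σ Δx = 214.5 cm.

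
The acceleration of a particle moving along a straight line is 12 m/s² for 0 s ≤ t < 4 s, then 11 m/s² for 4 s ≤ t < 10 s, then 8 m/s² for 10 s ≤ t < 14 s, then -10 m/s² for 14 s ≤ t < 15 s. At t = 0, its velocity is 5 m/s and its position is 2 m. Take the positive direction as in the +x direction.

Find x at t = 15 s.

On each constant-a segment, Δv = aΔt and Δx = v₀Δt + ½aΔt²; chain segment to segment.
0–4 s: v starts 5 m/s; Δx = 5·4 + ½·12·4² = 116 m; v ends 53 m/s.
4–10 s: v starts 53 m/s; Δx = 53·6 + ½·11·6² = 516 m; v ends 119 m/s.
10–14 s: v starts 119 m/s; Δx = 119·4 + ½·8·4² = 540 m; v ends 151 m/s.
14–15 s: v starts 151 m/s; Δx = 151·1 + ½·-10·1² = 146 m; v ends 141 m/s.
x(15) = 2 + Σ Δx = 1320 m.

1320 m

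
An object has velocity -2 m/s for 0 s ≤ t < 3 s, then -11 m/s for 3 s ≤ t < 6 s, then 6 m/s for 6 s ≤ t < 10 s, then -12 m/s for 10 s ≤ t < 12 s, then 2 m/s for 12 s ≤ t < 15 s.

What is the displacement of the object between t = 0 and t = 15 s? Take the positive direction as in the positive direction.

-33 m

Displacement is the signed area under the v-t curve.
0–3 s: -2 × 3 = -6 m
3–6 s: -11 × 3 = -33 m
6–10 s: 6 × 4 = 24 m
10–12 s: -12 × 2 = -24 m
12–15 s: 2 × 3 = 6 m
Net displacement = -33 m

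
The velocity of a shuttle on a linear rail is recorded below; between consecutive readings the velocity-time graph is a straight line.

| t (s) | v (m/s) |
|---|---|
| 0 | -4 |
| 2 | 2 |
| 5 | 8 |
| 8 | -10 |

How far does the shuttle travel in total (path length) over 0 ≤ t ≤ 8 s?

32 m

Distance (not displacement) is the total path length: add the absolute areas under v-t.
0–2 s: v = 0 at t = 4/3 s; triangle areas 8/3 + 2/3 = 10/3 m
2–5 s: |½(2 + 8)(3)| = 15 m
5–8 s: v = 0 at t = 19/3 s; triangle areas 16/3 + 25/3 = 41/3 m
Total distance = 32 m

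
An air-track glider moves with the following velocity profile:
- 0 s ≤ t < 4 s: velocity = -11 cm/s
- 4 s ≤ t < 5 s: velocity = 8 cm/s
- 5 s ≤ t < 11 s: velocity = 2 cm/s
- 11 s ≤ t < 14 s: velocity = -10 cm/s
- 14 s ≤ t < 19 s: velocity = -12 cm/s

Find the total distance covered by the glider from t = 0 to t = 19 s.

154 cm

Distance (not displacement) is the total path length: add the absolute areas under v-t.
0–4 s: |-11| × 4 = 44 cm
4–5 s: |8| × 1 = 8 cm
5–11 s: |2| × 6 = 12 cm
11–14 s: |-10| × 3 = 30 cm
14–19 s: |-12| × 5 = 60 cm
Total distance = 154 cm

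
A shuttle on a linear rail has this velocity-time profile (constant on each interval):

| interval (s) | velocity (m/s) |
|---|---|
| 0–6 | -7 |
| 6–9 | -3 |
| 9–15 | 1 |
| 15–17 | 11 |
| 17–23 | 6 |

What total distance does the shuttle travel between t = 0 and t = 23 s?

Distance (not displacement) is the total path length: add the absolute areas under v-t.
0–6 s: |-7| × 6 = 42 m
6–9 s: |-3| × 3 = 9 m
9–15 s: |1| × 6 = 6 m
15–17 s: |11| × 2 = 22 m
17–23 s: |6| × 6 = 36 m
Total distance = 115 m

115 m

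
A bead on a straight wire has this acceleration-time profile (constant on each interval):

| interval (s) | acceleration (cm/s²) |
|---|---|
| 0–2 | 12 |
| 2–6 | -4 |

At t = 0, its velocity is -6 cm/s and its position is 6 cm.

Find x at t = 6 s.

On each constant-a segment, Δv = aΔt and Δx = v₀Δt + ½aΔt²; chain segment to segment.
0–2 s: v starts -6 cm/s; Δx = -6·2 + ½·12·2² = 12 cm; v ends 18 cm/s.
2–6 s: v starts 18 cm/s; Δx = 18·4 + ½·-4·4² = 40 cm; v ends 2 cm/s.
x(6) = 6 + Σ Δx = 58 cm.

58 cm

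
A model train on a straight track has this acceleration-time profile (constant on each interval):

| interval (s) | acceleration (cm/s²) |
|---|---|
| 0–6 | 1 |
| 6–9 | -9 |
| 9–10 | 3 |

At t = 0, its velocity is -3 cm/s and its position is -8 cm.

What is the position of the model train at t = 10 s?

On each constant-a segment, Δv = aΔt and Δx = v₀Δt + ½aΔt²; chain segment to segment.
0–6 s: v starts -3 cm/s; Δx = -3·6 + ½·1·6² = 0 cm; v ends 3 cm/s.
6–9 s: v starts 3 cm/s; Δx = 3·3 + ½·-9·3² = -31.5 cm; v ends -24 cm/s.
9–10 s: v starts -24 cm/s; Δx = -24·1 + ½·3·1² = -22.5 cm; v ends -21 cm/s.
x(10) = -8 + Σ Δx = -62 cm.

-62 cm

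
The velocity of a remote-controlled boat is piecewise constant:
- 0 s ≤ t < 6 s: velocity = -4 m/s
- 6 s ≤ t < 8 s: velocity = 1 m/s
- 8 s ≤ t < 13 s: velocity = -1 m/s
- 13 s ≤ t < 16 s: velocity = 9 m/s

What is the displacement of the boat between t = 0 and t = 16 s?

Net displacement equals the area under the velocity-time graph (areas below the axis count negative).
0–6 s: -4 × 6 = -24 m
6–8 s: 1 × 2 = 2 m
8–13 s: -1 × 5 = -5 m
13–16 s: 9 × 3 = 27 m
Net displacement = 0 m

0 m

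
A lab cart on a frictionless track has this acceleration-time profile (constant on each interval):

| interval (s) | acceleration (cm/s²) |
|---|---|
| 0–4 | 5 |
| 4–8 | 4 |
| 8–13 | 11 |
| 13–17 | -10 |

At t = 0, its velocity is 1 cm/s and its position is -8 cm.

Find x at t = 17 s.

On each constant-a segment, Δv = aΔt and Δx = v₀Δt + ½aΔt²; chain segment to segment.
0–4 s: v starts 1 cm/s; Δx = 1·4 + ½·5·4² = 44 cm; v ends 21 cm/s.
4–8 s: v starts 21 cm/s; Δx = 21·4 + ½·4·4² = 116 cm; v ends 37 cm/s.
8–13 s: v starts 37 cm/s; Δx = 37·5 + ½·11·5² = 322.5 cm; v ends 92 cm/s.
13–17 s: v starts 92 cm/s; Δx = 92·4 + ½·-10·4² = 288 cm; v ends 52 cm/s.
x(17) = -8 + Σ Δx = 762.5 cm.

762.5 cm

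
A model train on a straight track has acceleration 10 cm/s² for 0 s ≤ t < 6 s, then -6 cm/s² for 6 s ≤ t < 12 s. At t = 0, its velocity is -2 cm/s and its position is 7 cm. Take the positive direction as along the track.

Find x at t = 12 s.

On each constant-a segment, Δv = aΔt and Δx = v₀Δt + ½aΔt²; chain segment to segment.
0–6 s: v starts -2 cm/s; Δx = -2·6 + ½·10·6² = 168 cm; v ends 58 cm/s.
6–12 s: v starts 58 cm/s; Δx = 58·6 + ½·-6·6² = 240 cm; v ends 22 cm/s.
x(12) = 7 + Σ Δx = 415 cm.

415 cm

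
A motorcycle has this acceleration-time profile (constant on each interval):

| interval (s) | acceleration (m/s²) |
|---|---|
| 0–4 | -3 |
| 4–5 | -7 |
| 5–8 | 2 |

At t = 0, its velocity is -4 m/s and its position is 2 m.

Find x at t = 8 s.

-117.5 m

On each constant-a segment, Δv = aΔt and Δx = v₀Δt + ½aΔt²; chain segment to segment.
0–4 s: v starts -4 m/s; Δx = -4·4 + ½·-3·4² = -40 m; v ends -16 m/s.
4–5 s: v starts -16 m/s; Δx = -16·1 + ½·-7·1² = -19.5 m; v ends -23 m/s.
5–8 s: v starts -23 m/s; Δx = -23·3 + ½·2·3² = -60 m; v ends -17 m/s.
x(8) = 2 + Σ Δx = -117.5 m.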